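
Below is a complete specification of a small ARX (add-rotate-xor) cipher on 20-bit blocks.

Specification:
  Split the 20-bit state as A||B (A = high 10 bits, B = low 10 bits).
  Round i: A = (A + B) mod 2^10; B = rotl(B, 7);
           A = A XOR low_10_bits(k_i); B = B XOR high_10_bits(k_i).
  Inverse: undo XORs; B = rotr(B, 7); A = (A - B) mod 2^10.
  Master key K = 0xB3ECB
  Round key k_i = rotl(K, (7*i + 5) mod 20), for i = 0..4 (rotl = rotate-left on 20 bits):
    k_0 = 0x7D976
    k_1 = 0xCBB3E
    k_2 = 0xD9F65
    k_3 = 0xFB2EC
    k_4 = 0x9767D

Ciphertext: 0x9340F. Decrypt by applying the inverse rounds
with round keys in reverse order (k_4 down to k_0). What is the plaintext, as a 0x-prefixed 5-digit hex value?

s_0 = ciphertext = 0x9340F
s_1 = InvRound(s_0, k_4) = 0x67294
s_2 = InvRound(s_1, k_3) = 0xEBBC2
s_3 = InvRound(s_2, k_2) = 0xE8929
s_4 = InvRound(s_3, k_1) = 0x1803C
s_5 = InvRound(s_4, k_0) = 0xB0E53

0xB0E53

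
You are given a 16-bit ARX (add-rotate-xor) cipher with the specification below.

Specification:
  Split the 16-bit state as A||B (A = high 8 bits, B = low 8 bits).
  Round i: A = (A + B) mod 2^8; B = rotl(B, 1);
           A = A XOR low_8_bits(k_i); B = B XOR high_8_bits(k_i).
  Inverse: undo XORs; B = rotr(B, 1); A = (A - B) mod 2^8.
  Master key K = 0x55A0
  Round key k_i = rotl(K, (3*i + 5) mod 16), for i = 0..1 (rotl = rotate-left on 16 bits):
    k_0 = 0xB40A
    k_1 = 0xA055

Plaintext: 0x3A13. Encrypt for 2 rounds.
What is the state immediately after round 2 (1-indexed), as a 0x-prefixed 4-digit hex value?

0x8C85

s_0 = plaintext = 0x3A13
s_1 = Round(s_0, k_0) = 0x4792
s_2 = Round(s_1, k_1) = 0x8C85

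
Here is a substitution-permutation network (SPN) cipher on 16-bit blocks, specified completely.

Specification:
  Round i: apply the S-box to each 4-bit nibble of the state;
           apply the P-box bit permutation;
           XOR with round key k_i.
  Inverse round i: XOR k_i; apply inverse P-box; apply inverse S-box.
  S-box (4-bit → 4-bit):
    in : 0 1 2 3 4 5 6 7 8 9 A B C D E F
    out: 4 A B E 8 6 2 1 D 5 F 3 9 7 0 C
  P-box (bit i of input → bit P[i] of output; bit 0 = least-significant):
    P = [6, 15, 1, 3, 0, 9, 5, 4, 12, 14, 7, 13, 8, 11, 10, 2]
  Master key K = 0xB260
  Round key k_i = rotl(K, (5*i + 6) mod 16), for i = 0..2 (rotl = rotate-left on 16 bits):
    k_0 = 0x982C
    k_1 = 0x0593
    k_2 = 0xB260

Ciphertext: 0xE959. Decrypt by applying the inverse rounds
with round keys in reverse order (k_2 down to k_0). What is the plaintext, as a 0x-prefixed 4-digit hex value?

0x0F71

s_0 = ciphertext = 0xE959
s_1 = InvRound(s_0, k_2) = 0xBBA4
s_2 = InvRound(s_1, k_1) = 0x3CA5
s_3 = InvRound(s_2, k_0) = 0x0F71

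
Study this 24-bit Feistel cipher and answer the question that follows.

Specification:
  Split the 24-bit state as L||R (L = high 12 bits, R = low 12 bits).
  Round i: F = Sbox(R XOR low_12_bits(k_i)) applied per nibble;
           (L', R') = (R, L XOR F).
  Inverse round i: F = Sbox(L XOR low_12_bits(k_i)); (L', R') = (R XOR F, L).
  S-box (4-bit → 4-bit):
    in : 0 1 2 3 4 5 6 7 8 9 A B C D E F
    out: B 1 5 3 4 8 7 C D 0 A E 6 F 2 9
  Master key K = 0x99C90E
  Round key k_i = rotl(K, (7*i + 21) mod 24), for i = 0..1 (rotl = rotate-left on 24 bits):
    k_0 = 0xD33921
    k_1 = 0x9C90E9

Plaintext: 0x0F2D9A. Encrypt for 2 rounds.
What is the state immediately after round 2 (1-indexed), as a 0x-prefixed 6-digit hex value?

s_0 = plaintext = 0x0F2D9A
s_1 = Round(s_0, k_0) = 0xD9A41C
s_2 = Round(s_1, k_1) = 0x41C902

0x41C902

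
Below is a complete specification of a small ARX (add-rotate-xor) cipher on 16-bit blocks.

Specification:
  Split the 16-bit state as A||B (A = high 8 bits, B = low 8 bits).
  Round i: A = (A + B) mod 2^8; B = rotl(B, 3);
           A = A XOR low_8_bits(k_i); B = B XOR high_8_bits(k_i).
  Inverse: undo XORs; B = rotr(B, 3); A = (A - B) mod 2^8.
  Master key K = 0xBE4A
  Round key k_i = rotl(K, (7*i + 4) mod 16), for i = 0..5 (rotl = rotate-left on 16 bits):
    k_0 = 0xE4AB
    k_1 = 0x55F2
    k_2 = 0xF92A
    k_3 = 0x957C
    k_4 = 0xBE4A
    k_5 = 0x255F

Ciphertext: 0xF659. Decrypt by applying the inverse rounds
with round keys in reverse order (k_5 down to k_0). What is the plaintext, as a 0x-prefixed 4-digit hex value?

0x2E0E

s_0 = ciphertext = 0xF659
s_1 = InvRound(s_0, k_5) = 0x1A8F
s_2 = InvRound(s_1, k_4) = 0x2A26
s_3 = InvRound(s_2, k_3) = 0xE076
s_4 = InvRound(s_3, k_2) = 0xD9F1
s_5 = InvRound(s_4, k_1) = 0x9794
s_6 = InvRound(s_5, k_0) = 0x2E0E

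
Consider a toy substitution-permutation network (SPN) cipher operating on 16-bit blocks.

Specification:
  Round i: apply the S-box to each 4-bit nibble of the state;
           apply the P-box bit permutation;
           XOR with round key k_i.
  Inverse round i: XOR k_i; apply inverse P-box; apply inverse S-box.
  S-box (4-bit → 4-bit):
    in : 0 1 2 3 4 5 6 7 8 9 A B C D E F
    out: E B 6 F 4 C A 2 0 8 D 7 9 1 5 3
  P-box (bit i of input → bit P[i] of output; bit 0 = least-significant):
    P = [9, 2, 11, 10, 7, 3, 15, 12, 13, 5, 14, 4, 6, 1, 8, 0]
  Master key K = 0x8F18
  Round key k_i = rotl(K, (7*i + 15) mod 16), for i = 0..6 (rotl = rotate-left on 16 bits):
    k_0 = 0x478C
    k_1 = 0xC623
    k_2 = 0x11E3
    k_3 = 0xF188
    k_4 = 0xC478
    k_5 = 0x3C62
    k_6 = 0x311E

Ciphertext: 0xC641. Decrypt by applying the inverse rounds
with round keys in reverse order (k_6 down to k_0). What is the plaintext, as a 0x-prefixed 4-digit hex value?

s_0 = ciphertext = 0xC641
s_1 = InvRound(s_0, k_6) = 0x3A01
s_2 = InvRound(s_1, k_5) = 0x178C
s_3 = InvRound(s_2, k_4) = 0xE0AF
s_4 = InvRound(s_3, k_3) = 0x0797
s_5 = InvRound(s_4, k_2) = 0xD691
s_6 = InvRound(s_5, k_1) = 0x76C8
s_7 = InvRound(s_6, k_0) = 0xED97

0xED97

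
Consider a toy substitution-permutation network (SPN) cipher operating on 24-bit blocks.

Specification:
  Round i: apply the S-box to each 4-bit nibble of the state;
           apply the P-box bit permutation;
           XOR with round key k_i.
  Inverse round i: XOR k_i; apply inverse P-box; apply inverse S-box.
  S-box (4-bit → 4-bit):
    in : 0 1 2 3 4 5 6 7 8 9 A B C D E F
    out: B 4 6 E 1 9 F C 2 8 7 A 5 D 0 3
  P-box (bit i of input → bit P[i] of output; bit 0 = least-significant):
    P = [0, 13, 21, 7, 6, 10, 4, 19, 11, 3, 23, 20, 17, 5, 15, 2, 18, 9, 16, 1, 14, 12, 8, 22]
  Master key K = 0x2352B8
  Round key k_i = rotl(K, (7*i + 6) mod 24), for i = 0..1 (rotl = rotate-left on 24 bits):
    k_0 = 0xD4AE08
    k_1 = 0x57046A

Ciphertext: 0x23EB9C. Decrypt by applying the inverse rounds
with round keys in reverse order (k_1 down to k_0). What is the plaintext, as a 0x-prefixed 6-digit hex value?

s_0 = ciphertext = 0x23EB9C
s_1 = InvRound(s_0, k_1) = 0xD035A3
s_2 = InvRound(s_1, k_0) = 0x202FE5

0x202FE5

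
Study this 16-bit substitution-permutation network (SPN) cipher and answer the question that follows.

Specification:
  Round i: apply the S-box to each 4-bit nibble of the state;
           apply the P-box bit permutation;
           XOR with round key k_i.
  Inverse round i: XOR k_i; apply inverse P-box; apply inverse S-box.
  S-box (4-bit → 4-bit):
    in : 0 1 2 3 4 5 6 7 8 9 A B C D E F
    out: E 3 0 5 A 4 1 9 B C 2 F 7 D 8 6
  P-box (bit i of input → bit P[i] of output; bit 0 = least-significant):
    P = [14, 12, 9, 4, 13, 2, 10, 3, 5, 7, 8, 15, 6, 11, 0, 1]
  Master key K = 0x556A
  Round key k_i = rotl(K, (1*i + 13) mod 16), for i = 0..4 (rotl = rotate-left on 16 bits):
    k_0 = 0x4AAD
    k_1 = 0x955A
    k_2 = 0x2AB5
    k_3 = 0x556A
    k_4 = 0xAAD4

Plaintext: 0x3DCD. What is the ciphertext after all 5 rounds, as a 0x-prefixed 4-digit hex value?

0x7B61

s_0 = plaintext = 0x3DCD
s_1 = Round(s_0, k_0) = 0xADD8
s_2 = Round(s_1, k_1) = 0x6862
s_3 = Round(s_2, k_2) = 0x8A55
s_4 = Round(s_3, k_3) = 0x5BA8
s_5 = Round(s_4, k_4) = 0x7B61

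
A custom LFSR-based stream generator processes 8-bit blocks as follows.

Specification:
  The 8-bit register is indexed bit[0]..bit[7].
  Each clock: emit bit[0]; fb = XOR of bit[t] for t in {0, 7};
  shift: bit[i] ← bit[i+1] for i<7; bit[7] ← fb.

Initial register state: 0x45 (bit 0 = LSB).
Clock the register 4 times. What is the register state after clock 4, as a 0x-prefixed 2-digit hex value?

0x34

reg_0 = 0x45
clock 1: out=1, reg = 0xA2
clock 2: out=0, reg = 0xD1
clock 3: out=1, reg = 0x68
clock 4: out=0, reg = 0x34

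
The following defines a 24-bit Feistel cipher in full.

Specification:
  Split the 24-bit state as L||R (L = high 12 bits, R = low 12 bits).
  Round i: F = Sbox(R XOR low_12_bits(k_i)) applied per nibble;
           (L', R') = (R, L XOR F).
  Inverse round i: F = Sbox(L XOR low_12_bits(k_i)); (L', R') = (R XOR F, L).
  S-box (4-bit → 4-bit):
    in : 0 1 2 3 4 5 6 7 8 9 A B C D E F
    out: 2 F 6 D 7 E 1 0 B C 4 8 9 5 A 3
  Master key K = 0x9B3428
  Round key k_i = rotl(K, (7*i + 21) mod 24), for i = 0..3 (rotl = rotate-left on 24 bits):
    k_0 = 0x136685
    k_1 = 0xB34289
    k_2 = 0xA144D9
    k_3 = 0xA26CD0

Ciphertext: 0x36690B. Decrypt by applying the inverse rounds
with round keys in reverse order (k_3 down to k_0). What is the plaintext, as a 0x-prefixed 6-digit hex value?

0xEE72AC

s_0 = ciphertext = 0x36690B
s_1 = InvRound(s_0, k_3) = 0xA8A366
s_2 = InvRound(s_1, k_2) = 0x98BA8A
s_3 = InvRound(s_2, k_1) = 0x2AC98B
s_4 = InvRound(s_3, k_0) = 0xEE72AC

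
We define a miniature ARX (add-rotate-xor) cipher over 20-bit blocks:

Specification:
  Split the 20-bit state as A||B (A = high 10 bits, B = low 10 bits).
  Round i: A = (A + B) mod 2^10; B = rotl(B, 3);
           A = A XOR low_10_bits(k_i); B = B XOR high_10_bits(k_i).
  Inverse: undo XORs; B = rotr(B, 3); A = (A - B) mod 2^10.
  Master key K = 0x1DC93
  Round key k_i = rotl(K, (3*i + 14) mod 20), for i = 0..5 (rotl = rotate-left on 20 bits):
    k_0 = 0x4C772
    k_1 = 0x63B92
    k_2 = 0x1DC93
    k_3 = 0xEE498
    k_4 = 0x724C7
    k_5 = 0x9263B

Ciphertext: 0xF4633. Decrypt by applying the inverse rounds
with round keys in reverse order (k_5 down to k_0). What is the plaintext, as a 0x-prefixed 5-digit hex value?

0xA4D86

s_0 = ciphertext = 0xF4633
s_1 = InvRound(s_0, k_5) = 0x36D0F
s_2 = InvRound(s_1, k_4) = 0x41318
s_3 = InvRound(s_2, k_3) = 0x42094
s_4 = InvRound(s_3, k_2) = 0xFFD9C
s_5 = InvRound(s_4, k_1) = 0xDAD02
s_6 = InvRound(s_5, k_0) = 0xA4D86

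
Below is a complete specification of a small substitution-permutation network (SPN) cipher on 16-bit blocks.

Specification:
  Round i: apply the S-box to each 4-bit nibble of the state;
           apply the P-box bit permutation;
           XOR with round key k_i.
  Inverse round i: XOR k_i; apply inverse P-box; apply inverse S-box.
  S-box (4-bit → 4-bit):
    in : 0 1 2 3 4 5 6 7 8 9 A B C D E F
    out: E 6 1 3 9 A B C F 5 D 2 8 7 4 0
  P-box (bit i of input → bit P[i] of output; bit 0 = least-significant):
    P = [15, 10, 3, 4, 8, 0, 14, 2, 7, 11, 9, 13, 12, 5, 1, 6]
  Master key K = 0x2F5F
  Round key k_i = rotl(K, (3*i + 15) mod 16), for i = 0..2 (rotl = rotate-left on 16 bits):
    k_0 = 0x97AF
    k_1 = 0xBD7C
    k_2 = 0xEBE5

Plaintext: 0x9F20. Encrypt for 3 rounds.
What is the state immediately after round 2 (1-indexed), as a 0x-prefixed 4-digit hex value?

0xA98F

s_0 = plaintext = 0x9F20
s_1 = Round(s_0, k_0) = 0x82B5
s_2 = Round(s_1, k_1) = 0xA98F
s_3 = Round(s_2, k_2) = 0xB822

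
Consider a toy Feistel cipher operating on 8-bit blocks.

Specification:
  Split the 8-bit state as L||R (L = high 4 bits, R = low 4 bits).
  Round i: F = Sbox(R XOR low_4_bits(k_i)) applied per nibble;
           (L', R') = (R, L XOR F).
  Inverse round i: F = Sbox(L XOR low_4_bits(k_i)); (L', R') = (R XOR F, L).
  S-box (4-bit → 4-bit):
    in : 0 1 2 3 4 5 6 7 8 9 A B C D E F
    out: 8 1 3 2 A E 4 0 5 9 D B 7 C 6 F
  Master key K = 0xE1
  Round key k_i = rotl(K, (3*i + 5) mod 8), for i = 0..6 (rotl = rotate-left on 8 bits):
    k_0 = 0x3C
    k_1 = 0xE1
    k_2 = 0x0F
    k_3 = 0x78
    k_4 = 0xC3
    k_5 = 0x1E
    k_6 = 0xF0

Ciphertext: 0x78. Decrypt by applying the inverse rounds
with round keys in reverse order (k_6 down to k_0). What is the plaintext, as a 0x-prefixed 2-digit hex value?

0x63

s_0 = ciphertext = 0x78
s_1 = InvRound(s_0, k_6) = 0x87
s_2 = InvRound(s_1, k_5) = 0x38
s_3 = InvRound(s_2, k_4) = 0x03
s_4 = InvRound(s_3, k_3) = 0x60
s_5 = InvRound(s_4, k_2) = 0x96
s_6 = InvRound(s_5, k_1) = 0x39
s_7 = InvRound(s_6, k_0) = 0x63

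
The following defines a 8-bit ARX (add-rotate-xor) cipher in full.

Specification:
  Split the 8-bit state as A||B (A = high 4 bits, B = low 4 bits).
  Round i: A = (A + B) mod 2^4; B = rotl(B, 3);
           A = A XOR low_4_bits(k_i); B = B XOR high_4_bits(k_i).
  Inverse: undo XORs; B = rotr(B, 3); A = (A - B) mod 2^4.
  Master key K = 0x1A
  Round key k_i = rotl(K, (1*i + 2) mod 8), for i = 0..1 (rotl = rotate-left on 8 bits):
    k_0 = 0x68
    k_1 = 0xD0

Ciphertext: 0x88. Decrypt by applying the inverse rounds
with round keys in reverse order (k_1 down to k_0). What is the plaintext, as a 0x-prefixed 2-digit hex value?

s_0 = ciphertext = 0x88
s_1 = InvRound(s_0, k_1) = 0xEA
s_2 = InvRound(s_1, k_0) = 0xD9

0xD9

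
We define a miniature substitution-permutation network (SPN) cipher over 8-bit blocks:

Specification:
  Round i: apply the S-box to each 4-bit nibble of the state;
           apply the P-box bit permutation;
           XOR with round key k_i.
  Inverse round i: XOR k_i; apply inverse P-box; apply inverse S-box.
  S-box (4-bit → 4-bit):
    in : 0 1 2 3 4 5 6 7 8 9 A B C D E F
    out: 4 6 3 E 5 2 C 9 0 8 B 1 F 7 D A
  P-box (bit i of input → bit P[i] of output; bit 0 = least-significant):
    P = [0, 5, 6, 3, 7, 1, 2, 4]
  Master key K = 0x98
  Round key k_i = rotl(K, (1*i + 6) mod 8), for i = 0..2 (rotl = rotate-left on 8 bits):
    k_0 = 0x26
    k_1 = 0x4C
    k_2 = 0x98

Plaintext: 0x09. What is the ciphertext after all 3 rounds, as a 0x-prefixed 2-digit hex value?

0x05

s_0 = plaintext = 0x09
s_1 = Round(s_0, k_0) = 0x2A
s_2 = Round(s_1, k_1) = 0xE7
s_3 = Round(s_2, k_2) = 0x05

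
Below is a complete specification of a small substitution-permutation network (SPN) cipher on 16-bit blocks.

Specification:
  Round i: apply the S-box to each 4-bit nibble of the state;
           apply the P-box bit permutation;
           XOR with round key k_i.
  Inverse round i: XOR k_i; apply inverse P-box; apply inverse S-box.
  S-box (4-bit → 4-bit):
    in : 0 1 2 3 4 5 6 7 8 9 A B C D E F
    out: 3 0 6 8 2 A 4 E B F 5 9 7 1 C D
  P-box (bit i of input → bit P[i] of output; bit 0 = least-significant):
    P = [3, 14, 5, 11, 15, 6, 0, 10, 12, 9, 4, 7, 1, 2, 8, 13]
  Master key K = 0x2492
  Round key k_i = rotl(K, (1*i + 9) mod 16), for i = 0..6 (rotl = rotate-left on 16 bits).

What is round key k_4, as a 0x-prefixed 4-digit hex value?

0x4492

K = 0x2492
k_0 = rotl(K, (1*0+9) mod 16) = rotl(K, 9) = 0x2449
k_1 = rotl(K, (1*1+9) mod 16) = rotl(K, 10) = 0x4892
k_2 = rotl(K, (1*2+9) mod 16) = rotl(K, 11) = 0x9124
k_3 = rotl(K, (1*3+9) mod 16) = rotl(K, 12) = 0x2249
k_4 = rotl(K, (1*4+9) mod 16) = rotl(K, 13) = 0x4492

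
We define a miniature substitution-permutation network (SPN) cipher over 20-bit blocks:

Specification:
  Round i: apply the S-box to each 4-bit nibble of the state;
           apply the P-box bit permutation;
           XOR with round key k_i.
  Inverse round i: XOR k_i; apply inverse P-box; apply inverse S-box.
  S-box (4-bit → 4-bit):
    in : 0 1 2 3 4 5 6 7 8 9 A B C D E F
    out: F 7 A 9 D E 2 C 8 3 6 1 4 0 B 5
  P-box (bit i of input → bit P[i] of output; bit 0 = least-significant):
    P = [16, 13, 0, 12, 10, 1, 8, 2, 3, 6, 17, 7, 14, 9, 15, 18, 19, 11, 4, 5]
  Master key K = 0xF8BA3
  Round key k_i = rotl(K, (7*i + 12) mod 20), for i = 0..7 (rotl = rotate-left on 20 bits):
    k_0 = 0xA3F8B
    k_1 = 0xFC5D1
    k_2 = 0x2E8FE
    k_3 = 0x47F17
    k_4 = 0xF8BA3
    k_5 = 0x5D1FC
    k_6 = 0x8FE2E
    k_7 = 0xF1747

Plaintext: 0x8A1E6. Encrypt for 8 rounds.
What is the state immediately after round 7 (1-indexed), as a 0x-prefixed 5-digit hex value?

0xBD143

s_0 = plaintext = 0x8A1E6
s_1 = Round(s_0, k_0) = 0x899E5
s_2 = Round(s_1, k_1) = 0xFB3BE
s_3 = Round(s_2, k_2) = 0xB9C66
s_4 = Round(s_3, k_3) = 0xE1D15
s_5 = Round(s_4, k_4) = 0x77480
s_6 = Round(s_5, k_5) = 0x26141
s_7 = Round(s_6, k_6) = 0xBD143
s_8 = Round(s_7, k_7) = 0x4020B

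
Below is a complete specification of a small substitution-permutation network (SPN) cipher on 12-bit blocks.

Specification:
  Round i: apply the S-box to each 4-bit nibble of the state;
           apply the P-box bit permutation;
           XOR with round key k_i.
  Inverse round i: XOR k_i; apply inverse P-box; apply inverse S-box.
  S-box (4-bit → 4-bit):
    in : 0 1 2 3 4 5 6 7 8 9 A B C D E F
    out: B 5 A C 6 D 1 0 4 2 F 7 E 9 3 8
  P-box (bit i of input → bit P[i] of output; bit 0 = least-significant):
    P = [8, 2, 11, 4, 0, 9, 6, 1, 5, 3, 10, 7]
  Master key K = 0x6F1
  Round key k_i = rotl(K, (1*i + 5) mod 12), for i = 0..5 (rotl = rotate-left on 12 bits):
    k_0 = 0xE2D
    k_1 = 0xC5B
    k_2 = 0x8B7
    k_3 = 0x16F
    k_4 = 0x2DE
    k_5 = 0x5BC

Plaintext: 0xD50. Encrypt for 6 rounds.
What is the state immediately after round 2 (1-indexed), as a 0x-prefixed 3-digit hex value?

s_0 = plaintext = 0xD50
s_1 = Round(s_0, k_0) = 0xFDA
s_2 = Round(s_1, k_1) = 0x5CC
s_3 = Round(s_2, k_2) = 0x641
s_4 = Round(s_3, k_3) = 0xA0F
s_5 = Round(s_4, k_4) = 0x465
s_6 = Round(s_5, k_5) = 0x8A5

0x5CC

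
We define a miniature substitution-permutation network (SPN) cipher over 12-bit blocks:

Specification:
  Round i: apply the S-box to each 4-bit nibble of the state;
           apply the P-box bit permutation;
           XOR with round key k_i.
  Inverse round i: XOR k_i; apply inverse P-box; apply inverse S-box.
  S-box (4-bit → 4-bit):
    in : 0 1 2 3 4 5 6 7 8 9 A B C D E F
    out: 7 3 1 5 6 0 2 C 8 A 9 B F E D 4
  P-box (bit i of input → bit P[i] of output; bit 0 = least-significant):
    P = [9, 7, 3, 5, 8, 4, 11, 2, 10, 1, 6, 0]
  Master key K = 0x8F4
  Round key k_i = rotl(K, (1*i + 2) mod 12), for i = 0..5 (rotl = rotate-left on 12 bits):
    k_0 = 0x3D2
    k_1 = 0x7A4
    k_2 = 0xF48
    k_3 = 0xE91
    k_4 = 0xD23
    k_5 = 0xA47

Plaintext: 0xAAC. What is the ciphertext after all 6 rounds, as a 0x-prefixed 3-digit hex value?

s_0 = plaintext = 0xAAC
s_1 = Round(s_0, k_0) = 0x47F
s_2 = Round(s_1, k_1) = 0xFEA
s_3 = Round(s_2, k_2) = 0x42C
s_4 = Round(s_3, k_3) = 0xD7B
s_5 = Round(s_4, k_4) = 0x7C4
s_6 = Round(s_5, k_5) = 0x39A

0x39A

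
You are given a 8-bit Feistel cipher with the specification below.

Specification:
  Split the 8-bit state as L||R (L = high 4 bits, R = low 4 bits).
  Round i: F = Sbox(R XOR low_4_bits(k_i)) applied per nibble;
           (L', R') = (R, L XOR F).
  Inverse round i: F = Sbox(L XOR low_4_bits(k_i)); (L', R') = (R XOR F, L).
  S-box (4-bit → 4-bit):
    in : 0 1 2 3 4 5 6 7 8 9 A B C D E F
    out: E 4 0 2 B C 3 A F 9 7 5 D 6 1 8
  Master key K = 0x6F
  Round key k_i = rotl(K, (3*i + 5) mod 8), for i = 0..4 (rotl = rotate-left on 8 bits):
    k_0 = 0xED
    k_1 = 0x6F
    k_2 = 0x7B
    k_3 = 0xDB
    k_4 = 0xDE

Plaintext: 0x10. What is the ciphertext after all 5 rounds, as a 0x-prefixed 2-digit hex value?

s_0 = plaintext = 0x10
s_1 = Round(s_0, k_0) = 0x07
s_2 = Round(s_1, k_1) = 0x7F
s_3 = Round(s_2, k_2) = 0xFC
s_4 = Round(s_3, k_3) = 0xC5
s_5 = Round(s_4, k_4) = 0x59

0x59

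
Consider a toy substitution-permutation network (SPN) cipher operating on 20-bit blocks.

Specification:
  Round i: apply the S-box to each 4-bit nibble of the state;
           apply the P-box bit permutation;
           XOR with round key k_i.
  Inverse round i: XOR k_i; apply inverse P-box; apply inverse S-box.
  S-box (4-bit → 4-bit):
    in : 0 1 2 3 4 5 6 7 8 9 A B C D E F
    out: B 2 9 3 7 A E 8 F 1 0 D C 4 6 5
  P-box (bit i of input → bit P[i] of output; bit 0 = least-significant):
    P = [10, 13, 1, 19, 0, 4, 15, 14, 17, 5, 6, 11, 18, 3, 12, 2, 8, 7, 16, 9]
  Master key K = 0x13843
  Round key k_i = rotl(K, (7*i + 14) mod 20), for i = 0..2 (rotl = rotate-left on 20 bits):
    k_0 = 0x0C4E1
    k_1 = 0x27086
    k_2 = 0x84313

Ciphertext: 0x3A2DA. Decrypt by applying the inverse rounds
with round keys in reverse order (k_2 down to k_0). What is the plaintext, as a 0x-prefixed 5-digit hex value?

0x1C429

s_0 = ciphertext = 0x3A2DA
s_1 = InvRound(s_0, k_2) = 0x41FB5
s_2 = InvRound(s_1, k_1) = 0x29004
s_3 = InvRound(s_2, k_0) = 0x1C429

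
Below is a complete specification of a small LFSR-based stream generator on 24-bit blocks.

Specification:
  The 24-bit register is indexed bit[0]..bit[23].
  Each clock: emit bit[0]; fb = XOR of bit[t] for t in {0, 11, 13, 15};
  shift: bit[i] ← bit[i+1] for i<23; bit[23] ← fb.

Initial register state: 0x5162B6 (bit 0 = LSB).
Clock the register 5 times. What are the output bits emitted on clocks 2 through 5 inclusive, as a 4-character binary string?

reg_0 = 0x5162B6
clock 1: out=0, reg = 0xA8B15B
clock 2: out=1, reg = 0xD458AD
clock 3: out=1, reg = 0x6A2C56
clock 4: out=0, reg = 0x35162B
clock 5: out=1, reg = 0x9A8B15

1101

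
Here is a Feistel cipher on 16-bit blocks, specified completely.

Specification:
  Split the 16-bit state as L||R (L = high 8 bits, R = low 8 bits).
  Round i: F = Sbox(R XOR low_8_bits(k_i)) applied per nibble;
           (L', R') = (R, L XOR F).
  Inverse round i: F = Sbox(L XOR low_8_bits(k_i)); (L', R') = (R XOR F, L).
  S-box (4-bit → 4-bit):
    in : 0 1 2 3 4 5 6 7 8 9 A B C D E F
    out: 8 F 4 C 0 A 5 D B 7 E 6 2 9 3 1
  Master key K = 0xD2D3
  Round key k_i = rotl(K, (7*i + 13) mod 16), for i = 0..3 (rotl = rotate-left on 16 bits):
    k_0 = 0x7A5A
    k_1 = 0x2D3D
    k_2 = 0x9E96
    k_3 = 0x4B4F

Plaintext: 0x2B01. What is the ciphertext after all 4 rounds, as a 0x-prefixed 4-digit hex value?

s_0 = plaintext = 0x2B01
s_1 = Round(s_0, k_0) = 0x018D
s_2 = Round(s_1, k_1) = 0x8D69
s_3 = Round(s_2, k_2) = 0x699C
s_4 = Round(s_3, k_3) = 0x9CF5

0x9CF5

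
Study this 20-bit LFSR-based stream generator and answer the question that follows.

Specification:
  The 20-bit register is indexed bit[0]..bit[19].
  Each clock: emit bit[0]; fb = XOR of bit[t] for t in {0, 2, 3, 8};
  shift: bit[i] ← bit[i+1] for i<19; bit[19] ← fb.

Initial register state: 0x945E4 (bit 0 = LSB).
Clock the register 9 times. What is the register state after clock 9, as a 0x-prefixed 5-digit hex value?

reg_0 = 0x945E4
clock 1: out=0, reg = 0x4A2F2
clock 2: out=0, reg = 0x25179
clock 3: out=1, reg = 0x928BC
clock 4: out=0, reg = 0x4945E
clock 5: out=0, reg = 0x24A2F
clock 6: out=1, reg = 0x92517
clock 7: out=1, reg = 0xC928B
clock 8: out=1, reg = 0x64945
clock 9: out=1, reg = 0xB24A2

0xB24A2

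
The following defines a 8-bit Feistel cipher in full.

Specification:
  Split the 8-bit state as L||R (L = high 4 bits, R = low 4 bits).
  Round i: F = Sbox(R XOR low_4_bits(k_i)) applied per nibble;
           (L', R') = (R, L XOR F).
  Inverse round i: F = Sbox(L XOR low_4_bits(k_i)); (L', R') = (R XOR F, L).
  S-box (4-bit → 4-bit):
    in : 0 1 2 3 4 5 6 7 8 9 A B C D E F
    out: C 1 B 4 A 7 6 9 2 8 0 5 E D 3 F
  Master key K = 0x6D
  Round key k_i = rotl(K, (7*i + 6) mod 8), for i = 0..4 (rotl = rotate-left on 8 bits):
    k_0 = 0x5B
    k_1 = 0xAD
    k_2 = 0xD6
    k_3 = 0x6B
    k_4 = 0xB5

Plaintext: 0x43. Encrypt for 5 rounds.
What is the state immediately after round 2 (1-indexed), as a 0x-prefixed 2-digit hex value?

s_0 = plaintext = 0x43
s_1 = Round(s_0, k_0) = 0x36
s_2 = Round(s_1, k_1) = 0x66
s_3 = Round(s_2, k_2) = 0x6A
s_4 = Round(s_3, k_3) = 0xA7
s_5 = Round(s_4, k_4) = 0x71

0x66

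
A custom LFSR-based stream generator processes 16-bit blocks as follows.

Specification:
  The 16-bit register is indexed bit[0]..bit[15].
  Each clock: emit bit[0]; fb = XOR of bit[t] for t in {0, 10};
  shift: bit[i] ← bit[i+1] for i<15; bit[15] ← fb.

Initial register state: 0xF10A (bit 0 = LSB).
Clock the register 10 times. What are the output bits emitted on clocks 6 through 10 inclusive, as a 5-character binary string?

reg_0 = 0xF10A
clock 1: out=0, reg = 0x7885
clock 2: out=1, reg = 0xBC42
clock 3: out=0, reg = 0xDE21
clock 4: out=1, reg = 0x6F10
clock 5: out=0, reg = 0xB788
clock 6: out=0, reg = 0xDBC4
clock 7: out=0, reg = 0x6DE2
clock 8: out=0, reg = 0xB6F1
clock 9: out=1, reg = 0x5B78
clock 10: out=0, reg = 0x2DBC

00010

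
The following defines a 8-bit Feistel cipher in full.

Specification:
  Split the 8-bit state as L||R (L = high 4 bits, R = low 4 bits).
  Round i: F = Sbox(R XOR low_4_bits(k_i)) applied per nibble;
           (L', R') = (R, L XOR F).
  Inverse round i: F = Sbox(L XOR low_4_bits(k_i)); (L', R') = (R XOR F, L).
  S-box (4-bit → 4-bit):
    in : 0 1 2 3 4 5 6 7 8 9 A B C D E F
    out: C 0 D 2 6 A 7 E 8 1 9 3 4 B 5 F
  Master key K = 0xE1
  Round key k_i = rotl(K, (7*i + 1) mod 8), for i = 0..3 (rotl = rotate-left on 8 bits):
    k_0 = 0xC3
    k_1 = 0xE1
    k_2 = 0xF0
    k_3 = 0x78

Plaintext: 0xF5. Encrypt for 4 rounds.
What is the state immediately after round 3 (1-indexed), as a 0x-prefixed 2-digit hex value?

0x4E

s_0 = plaintext = 0xF5
s_1 = Round(s_0, k_0) = 0x58
s_2 = Round(s_1, k_1) = 0x84
s_3 = Round(s_2, k_2) = 0x4E
s_4 = Round(s_3, k_3) = 0xE3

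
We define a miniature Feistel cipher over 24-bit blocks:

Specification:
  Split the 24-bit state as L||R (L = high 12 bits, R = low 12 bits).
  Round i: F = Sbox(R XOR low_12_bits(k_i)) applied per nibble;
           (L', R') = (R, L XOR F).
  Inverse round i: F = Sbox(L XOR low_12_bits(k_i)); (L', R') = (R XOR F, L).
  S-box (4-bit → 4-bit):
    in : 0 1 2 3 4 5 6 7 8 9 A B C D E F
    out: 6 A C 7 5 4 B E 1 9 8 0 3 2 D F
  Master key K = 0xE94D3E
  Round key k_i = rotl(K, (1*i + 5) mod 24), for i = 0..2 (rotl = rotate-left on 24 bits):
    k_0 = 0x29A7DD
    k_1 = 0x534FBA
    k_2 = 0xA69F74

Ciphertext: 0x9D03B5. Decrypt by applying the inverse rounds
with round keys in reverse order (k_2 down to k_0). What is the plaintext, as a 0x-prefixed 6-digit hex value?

s_0 = ciphertext = 0x9D03B5
s_1 = InvRound(s_0, k_2) = 0x8309D0
s_2 = InvRound(s_1, k_1) = 0x7C8830
s_3 = InvRound(s_2, k_0) = 0xE947C8

0xE947C8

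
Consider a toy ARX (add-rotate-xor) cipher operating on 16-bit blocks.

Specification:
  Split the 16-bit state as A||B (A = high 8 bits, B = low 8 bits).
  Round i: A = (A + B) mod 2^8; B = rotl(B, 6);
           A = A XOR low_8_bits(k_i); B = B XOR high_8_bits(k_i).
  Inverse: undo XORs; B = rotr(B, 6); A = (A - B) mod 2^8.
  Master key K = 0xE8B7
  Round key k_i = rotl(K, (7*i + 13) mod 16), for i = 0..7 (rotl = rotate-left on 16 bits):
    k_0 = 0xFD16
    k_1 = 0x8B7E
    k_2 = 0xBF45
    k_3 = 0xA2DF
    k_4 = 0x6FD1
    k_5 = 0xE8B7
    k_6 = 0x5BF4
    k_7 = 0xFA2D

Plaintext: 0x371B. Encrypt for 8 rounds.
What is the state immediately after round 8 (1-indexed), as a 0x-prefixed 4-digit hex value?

0x7C06

s_0 = plaintext = 0x371B
s_1 = Round(s_0, k_0) = 0x443B
s_2 = Round(s_1, k_1) = 0x0145
s_3 = Round(s_2, k_2) = 0x03EE
s_4 = Round(s_3, k_3) = 0x2E19
s_5 = Round(s_4, k_4) = 0x9629
s_6 = Round(s_5, k_5) = 0x08A2
s_7 = Round(s_6, k_6) = 0x5EF3
s_8 = Round(s_7, k_7) = 0x7C06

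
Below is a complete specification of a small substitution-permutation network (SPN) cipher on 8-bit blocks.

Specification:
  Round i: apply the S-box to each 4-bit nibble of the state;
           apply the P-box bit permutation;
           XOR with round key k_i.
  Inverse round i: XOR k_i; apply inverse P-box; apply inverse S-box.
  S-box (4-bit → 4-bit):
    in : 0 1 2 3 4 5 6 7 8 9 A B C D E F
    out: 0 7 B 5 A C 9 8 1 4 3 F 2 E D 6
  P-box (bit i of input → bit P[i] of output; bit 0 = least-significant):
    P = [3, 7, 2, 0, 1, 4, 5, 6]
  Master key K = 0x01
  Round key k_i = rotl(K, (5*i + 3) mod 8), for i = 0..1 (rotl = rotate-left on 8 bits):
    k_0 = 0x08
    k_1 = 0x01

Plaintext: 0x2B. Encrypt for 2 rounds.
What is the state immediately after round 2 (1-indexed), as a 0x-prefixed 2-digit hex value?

s_0 = plaintext = 0x2B
s_1 = Round(s_0, k_0) = 0xD7
s_2 = Round(s_1, k_1) = 0x70

0x70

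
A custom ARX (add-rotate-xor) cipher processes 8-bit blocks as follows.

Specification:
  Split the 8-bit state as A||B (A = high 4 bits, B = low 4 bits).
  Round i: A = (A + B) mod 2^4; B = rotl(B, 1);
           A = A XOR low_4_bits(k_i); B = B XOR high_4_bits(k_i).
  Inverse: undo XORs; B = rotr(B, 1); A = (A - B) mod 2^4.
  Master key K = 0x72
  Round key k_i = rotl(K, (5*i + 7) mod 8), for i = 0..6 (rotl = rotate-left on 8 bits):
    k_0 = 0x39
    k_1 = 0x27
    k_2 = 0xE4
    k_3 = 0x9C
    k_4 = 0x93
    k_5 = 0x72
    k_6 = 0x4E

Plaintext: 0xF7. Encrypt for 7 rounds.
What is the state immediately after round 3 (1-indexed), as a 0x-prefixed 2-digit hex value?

s_0 = plaintext = 0xF7
s_1 = Round(s_0, k_0) = 0xFD
s_2 = Round(s_1, k_1) = 0xB9
s_3 = Round(s_2, k_2) = 0x0D
s_4 = Round(s_3, k_3) = 0x12
s_5 = Round(s_4, k_4) = 0x0D
s_6 = Round(s_5, k_5) = 0xFC
s_7 = Round(s_6, k_6) = 0x5D

0x0D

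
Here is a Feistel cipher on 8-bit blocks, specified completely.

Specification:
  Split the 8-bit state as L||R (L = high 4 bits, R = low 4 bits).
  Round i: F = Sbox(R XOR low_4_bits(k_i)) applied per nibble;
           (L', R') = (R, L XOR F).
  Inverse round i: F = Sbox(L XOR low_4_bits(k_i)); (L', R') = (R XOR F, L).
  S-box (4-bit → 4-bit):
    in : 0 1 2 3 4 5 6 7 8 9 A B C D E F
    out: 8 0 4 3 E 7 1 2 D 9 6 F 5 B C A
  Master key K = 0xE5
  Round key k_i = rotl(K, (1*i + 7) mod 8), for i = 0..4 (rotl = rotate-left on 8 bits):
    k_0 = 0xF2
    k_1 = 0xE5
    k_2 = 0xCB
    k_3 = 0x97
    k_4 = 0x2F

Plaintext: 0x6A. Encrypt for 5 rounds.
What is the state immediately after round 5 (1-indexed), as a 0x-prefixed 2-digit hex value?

0x4F

s_0 = plaintext = 0x6A
s_1 = Round(s_0, k_0) = 0xAB
s_2 = Round(s_1, k_1) = 0xB6
s_3 = Round(s_2, k_2) = 0x60
s_4 = Round(s_3, k_3) = 0x04
s_5 = Round(s_4, k_4) = 0x4F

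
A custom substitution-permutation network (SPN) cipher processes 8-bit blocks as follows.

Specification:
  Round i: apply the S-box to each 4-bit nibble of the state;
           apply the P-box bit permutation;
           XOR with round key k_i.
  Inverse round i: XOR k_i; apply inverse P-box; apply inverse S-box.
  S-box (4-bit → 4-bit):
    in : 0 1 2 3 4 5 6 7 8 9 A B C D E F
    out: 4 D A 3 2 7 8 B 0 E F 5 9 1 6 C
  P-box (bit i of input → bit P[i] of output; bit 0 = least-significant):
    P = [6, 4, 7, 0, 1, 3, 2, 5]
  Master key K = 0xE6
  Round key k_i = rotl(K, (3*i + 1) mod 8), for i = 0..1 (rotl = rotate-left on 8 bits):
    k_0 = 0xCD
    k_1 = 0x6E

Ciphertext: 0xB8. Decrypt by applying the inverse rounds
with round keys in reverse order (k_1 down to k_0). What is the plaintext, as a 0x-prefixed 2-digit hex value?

s_0 = ciphertext = 0xB8
s_1 = InvRound(s_0, k_1) = 0xB5
s_2 = InvRound(s_1, k_0) = 0x23

0x23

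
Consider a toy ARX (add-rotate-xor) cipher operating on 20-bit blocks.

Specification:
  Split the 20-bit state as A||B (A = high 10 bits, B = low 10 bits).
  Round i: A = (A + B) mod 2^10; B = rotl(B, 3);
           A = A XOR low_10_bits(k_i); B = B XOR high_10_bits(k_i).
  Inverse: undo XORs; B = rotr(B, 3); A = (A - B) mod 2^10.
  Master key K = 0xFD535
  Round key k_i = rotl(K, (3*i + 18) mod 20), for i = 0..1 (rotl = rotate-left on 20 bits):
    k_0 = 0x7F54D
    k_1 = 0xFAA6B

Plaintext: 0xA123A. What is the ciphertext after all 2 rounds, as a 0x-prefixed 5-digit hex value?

s_0 = plaintext = 0xA123A
s_1 = Round(s_0, k_0) = 0x7CC29
s_2 = Round(s_1, k_1) = 0x1DEA2

0x1DEA2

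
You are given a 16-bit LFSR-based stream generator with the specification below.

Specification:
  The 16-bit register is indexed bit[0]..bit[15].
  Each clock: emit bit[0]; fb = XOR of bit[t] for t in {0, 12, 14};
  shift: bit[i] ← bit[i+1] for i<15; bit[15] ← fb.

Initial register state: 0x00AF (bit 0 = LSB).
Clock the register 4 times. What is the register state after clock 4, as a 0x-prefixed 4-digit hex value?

0x300A

reg_0 = 0x00AF
clock 1: out=1, reg = 0x8057
clock 2: out=1, reg = 0xC02B
clock 3: out=1, reg = 0x6015
clock 4: out=1, reg = 0x300A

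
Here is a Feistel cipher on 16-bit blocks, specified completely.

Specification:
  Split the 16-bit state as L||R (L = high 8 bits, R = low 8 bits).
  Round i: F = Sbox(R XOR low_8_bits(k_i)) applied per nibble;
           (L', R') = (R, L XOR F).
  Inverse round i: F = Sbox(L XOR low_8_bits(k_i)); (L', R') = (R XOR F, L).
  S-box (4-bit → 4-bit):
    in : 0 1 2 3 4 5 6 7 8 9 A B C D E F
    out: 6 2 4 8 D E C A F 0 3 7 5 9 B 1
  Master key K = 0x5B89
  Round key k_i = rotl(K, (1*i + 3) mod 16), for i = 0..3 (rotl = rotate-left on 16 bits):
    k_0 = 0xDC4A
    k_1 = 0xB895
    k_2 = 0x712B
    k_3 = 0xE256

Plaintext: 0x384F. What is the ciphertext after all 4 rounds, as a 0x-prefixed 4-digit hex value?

s_0 = plaintext = 0x384F
s_1 = Round(s_0, k_0) = 0x4F56
s_2 = Round(s_1, k_1) = 0x5617
s_3 = Round(s_2, k_2) = 0x17D3
s_4 = Round(s_3, k_3) = 0xD3E9

0xD3E9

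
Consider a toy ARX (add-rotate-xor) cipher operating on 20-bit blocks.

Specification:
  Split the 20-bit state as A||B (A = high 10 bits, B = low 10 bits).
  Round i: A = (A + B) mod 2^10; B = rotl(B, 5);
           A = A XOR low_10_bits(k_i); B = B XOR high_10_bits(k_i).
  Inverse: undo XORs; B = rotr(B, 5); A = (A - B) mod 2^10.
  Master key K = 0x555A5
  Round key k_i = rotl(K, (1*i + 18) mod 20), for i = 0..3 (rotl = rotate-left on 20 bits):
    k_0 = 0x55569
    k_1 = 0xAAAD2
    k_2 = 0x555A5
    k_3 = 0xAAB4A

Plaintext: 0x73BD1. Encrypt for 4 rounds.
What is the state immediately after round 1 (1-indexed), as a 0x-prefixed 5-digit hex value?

0x3DB6B

s_0 = plaintext = 0x73BD1
s_1 = Round(s_0, k_0) = 0x3DB6B
s_2 = Round(s_1, k_1) = 0xACFD1
s_3 = Round(s_2, k_2) = 0xC876B
s_4 = Round(s_3, k_3) = 0x71BD1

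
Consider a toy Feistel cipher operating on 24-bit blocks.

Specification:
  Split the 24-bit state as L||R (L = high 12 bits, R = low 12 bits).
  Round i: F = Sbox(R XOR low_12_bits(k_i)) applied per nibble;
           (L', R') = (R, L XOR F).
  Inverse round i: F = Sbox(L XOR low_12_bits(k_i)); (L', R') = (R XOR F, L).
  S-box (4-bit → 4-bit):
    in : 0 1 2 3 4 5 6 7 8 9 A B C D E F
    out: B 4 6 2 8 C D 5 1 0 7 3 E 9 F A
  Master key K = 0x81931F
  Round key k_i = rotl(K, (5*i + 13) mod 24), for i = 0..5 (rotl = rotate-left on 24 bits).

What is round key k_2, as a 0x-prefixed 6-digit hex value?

K = 0x81931F
k_0 = rotl(K, (5*0+13) mod 24) = rotl(K, 13) = 0x63F032
k_1 = rotl(K, (5*1+13) mod 24) = rotl(K, 18) = 0x7E064C
k_2 = rotl(K, (5*2+13) mod 24) = rotl(K, 23) = 0xC0C98F

0xC0C98F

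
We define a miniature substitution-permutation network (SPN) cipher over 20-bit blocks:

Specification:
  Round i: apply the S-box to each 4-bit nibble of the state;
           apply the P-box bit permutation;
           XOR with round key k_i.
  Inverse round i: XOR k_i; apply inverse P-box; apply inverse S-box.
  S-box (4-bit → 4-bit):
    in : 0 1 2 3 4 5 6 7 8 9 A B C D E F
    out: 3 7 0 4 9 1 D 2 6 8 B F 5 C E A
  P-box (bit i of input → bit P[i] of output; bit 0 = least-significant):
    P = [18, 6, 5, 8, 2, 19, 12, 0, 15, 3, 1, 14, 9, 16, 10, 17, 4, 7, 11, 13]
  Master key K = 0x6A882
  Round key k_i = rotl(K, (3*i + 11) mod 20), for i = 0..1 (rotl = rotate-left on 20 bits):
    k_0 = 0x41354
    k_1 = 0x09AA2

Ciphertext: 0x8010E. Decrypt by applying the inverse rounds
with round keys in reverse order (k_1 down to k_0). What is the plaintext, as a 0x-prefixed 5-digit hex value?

0x25FFA

s_0 = ciphertext = 0x8010E
s_1 = InvRound(s_0, k_1) = 0x8501D
s_2 = InvRound(s_1, k_0) = 0x25FFA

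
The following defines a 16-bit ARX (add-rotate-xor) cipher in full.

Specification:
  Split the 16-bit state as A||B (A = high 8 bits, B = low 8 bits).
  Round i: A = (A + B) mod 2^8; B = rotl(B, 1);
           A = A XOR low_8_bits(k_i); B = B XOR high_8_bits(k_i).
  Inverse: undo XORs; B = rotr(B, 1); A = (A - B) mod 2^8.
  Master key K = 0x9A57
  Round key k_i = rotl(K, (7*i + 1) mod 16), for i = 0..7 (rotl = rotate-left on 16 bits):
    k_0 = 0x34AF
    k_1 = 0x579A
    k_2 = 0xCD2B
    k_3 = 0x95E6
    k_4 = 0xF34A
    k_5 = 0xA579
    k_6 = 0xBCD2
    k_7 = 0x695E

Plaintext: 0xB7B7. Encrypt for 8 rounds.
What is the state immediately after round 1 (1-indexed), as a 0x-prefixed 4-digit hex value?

s_0 = plaintext = 0xB7B7
s_1 = Round(s_0, k_0) = 0xC15B
s_2 = Round(s_1, k_1) = 0x86E1
s_3 = Round(s_2, k_2) = 0x4C0E
s_4 = Round(s_3, k_3) = 0xBC89
s_5 = Round(s_4, k_4) = 0x0FE0
s_6 = Round(s_5, k_5) = 0x9664
s_7 = Round(s_6, k_6) = 0x2874
s_8 = Round(s_7, k_7) = 0xC281

0xC15B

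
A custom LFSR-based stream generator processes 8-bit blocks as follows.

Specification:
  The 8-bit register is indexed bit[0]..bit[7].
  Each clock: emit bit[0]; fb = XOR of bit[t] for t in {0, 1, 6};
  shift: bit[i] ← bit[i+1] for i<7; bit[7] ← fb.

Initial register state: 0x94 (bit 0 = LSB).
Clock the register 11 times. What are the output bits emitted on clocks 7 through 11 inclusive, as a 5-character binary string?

reg_0 = 0x94
clock 1: out=0, reg = 0x4A
clock 2: out=0, reg = 0x25
clock 3: out=1, reg = 0x92
clock 4: out=0, reg = 0xC9
clock 5: out=1, reg = 0x64
clock 6: out=0, reg = 0xB2
clock 7: out=0, reg = 0xD9
clock 8: out=1, reg = 0x6C
clock 9: out=0, reg = 0xB6
clock 10: out=0, reg = 0xDB
clock 11: out=1, reg = 0xED

01001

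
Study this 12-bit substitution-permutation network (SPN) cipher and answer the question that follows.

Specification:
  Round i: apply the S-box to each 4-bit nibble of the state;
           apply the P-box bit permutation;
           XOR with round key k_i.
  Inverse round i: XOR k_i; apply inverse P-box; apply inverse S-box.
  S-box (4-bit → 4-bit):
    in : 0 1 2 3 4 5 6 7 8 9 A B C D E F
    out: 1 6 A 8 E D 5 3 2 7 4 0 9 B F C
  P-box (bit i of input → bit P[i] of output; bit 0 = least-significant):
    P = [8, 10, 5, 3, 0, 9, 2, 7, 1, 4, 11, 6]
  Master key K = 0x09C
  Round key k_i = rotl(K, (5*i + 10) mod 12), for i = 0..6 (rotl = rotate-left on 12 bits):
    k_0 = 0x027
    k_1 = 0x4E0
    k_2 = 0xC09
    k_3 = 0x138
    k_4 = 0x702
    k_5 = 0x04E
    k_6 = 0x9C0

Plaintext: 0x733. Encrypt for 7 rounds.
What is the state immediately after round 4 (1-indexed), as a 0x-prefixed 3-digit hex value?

s_0 = plaintext = 0x733
s_1 = Round(s_0, k_0) = 0x0BD
s_2 = Round(s_1, k_1) = 0x1EA
s_3 = Round(s_2, k_2) = 0x6BC
s_4 = Round(s_3, k_3) = 0x832
s_5 = Round(s_4, k_4) = 0x39A
s_6 = Round(s_5, k_5) = 0x22B
s_7 = Round(s_6, k_6) = 0xB10

0x832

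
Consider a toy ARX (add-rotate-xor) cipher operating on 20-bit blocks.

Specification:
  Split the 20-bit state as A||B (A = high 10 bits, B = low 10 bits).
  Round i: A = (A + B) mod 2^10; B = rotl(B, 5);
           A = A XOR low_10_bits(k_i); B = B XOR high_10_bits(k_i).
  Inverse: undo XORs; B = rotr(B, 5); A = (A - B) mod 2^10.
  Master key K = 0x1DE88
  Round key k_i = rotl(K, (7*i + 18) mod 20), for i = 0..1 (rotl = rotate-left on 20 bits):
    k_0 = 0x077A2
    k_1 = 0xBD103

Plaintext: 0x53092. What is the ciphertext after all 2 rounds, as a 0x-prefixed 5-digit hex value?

0x759C6

s_0 = plaintext = 0x53092
s_1 = Round(s_0, k_0) = 0x9F259
s_2 = Round(s_1, k_1) = 0x759C6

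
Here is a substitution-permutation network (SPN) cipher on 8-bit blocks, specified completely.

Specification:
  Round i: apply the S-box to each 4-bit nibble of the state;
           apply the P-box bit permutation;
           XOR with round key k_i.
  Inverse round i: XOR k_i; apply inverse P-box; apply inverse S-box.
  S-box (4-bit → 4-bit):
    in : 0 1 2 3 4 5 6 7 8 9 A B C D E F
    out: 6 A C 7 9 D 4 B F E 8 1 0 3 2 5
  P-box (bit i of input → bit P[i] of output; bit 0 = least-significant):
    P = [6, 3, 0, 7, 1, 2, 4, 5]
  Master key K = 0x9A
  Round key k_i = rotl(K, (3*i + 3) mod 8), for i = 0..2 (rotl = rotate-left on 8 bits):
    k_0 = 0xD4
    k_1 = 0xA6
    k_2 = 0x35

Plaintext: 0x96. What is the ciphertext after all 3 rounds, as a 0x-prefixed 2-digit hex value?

s_0 = plaintext = 0x96
s_1 = Round(s_0, k_0) = 0xE1
s_2 = Round(s_1, k_1) = 0x2A
s_3 = Round(s_2, k_2) = 0x85

0x85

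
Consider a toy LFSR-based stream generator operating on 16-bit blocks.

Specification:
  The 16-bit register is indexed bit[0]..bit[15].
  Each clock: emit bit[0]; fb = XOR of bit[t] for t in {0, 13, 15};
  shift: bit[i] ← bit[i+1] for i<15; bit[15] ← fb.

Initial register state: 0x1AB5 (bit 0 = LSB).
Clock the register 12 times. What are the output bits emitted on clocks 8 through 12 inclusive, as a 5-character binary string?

reg_0 = 0x1AB5
clock 1: out=1, reg = 0x8D5A
clock 2: out=0, reg = 0xC6AD
clock 3: out=1, reg = 0x6356
clock 4: out=0, reg = 0xB1AB
clock 5: out=1, reg = 0xD8D5
clock 6: out=1, reg = 0x6C6A
clock 7: out=0, reg = 0xB635
clock 8: out=1, reg = 0xDB1A
clock 9: out=0, reg = 0xED8D
clock 10: out=1, reg = 0xF6C6
clock 11: out=0, reg = 0x7B63
clock 12: out=1, reg = 0x3DB1

10101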